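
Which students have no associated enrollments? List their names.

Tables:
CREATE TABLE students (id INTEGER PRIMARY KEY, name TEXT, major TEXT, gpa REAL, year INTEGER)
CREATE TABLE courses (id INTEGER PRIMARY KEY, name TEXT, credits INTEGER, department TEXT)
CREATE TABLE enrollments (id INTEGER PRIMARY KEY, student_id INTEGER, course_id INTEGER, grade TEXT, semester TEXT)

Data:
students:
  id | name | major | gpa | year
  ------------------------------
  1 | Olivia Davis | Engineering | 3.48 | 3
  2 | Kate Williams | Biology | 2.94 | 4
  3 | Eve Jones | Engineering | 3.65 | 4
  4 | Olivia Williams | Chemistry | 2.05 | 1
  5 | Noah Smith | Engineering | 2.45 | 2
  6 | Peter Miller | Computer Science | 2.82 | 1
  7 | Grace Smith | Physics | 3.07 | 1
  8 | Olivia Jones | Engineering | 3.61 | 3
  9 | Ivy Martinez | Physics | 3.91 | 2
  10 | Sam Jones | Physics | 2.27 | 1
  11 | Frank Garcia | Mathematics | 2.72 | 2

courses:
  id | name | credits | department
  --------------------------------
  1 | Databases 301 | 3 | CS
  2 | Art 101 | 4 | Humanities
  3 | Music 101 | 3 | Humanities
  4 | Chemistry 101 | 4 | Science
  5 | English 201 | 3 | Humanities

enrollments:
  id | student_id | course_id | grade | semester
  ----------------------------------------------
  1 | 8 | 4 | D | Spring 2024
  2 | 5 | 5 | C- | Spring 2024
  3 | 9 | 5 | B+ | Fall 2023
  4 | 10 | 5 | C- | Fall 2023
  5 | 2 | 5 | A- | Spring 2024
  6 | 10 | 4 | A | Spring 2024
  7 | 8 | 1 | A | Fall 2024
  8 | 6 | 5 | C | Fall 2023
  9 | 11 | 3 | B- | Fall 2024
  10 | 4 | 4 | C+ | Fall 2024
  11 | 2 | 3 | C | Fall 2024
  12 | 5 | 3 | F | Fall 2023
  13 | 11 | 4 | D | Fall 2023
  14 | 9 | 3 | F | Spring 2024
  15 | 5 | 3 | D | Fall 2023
SELECT p.name FROM students p LEFT JOIN enrollments c ON c.student_id = p.id WHERE c.id IS NULL

Execution result:
name
Olivia Davis
Eve Jones
Grace Smith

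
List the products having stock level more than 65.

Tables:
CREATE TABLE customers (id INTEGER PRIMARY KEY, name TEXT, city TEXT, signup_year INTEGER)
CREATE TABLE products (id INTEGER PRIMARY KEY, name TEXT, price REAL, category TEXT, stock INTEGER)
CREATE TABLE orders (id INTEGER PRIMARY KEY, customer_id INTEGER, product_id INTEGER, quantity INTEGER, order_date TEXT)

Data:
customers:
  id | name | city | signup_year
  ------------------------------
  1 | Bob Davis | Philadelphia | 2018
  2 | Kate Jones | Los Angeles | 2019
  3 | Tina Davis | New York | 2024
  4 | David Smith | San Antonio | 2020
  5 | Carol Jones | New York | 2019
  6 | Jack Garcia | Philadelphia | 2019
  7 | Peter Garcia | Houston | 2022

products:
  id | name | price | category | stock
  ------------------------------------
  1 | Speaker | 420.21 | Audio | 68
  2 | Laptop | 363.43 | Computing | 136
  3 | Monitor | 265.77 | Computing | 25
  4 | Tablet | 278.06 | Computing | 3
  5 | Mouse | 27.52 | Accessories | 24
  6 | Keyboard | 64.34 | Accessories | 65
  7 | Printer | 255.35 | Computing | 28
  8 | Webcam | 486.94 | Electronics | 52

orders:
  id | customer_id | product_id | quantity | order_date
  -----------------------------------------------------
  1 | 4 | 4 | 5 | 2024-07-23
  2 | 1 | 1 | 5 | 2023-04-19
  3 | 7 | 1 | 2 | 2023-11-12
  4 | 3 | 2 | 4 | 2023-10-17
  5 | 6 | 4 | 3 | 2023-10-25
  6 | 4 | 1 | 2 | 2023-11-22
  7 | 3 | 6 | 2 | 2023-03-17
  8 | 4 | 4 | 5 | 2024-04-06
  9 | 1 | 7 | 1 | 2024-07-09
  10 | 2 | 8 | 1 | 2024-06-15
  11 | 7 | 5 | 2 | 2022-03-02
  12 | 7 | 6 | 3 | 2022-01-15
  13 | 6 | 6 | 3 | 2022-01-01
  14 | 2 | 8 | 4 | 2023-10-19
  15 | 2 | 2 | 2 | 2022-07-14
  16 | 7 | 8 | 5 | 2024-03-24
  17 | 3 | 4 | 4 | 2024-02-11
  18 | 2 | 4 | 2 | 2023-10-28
SELECT name, stock FROM products WHERE stock > 65

Execution result:
name | stock
Speaker | 68
Laptop | 136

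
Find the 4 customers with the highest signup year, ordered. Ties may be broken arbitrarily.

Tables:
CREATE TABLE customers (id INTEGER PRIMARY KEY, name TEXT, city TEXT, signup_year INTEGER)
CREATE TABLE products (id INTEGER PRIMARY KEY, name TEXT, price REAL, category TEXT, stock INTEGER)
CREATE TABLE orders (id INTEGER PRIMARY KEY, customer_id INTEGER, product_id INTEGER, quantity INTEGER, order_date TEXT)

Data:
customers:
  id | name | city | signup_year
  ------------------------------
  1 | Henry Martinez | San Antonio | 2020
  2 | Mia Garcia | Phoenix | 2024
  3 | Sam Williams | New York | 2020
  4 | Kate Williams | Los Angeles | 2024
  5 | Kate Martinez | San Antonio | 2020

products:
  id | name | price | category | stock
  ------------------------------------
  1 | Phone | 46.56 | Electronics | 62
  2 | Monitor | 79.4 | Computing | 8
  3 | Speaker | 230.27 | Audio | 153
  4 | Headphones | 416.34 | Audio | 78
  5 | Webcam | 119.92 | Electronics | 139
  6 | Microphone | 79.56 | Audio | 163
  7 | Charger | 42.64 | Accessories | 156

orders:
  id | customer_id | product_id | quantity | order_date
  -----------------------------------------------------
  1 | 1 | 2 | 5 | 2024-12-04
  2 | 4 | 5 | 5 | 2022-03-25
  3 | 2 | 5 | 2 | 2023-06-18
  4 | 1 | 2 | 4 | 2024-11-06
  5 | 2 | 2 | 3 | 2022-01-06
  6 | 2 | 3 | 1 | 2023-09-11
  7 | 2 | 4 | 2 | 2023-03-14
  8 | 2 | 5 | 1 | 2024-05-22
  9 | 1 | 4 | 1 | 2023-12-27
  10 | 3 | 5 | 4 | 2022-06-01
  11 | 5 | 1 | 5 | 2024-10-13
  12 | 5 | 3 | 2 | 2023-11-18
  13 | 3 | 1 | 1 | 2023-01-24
SELECT name, signup_year FROM customers ORDER BY signup_year DESC LIMIT 4

Execution result:
name | signup_year
Mia Garcia | 2024
Kate Williams | 2024
Henry Martinez | 2020
Sam Williams | 2020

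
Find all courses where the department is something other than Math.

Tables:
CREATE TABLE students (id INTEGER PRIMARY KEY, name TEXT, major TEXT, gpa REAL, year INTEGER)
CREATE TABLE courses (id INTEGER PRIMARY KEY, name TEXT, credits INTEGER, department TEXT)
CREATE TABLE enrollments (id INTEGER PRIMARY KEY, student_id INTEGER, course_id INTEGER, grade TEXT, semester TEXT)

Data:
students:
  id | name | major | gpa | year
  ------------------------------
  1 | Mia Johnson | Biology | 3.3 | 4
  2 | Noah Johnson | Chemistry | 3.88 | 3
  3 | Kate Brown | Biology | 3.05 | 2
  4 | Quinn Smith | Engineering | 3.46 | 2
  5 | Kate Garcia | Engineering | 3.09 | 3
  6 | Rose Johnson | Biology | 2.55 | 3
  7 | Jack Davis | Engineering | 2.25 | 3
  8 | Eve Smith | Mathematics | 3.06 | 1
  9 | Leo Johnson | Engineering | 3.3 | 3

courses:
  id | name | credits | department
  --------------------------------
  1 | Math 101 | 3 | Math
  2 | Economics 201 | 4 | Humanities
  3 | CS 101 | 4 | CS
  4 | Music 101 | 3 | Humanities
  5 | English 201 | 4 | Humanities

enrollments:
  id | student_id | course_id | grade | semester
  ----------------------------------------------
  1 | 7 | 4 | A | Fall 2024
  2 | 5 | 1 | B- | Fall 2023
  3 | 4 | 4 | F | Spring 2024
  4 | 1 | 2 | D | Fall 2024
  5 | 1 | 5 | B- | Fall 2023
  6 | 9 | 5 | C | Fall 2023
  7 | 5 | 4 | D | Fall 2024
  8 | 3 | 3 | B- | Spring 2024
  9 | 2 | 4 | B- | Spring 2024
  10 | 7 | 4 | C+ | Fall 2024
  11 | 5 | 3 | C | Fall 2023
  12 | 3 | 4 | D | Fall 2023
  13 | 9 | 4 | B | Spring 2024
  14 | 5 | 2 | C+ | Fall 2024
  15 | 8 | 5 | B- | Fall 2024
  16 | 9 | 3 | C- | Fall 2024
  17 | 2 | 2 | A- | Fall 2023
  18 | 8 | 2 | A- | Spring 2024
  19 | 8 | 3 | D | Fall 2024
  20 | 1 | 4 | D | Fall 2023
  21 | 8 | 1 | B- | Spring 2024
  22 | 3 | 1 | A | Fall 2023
SELECT name, department FROM courses WHERE department <> 'Math'

Execution result:
name | department
Economics 201 | Humanities
CS 101 | CS
Music 101 | Humanities
English 201 | Humanities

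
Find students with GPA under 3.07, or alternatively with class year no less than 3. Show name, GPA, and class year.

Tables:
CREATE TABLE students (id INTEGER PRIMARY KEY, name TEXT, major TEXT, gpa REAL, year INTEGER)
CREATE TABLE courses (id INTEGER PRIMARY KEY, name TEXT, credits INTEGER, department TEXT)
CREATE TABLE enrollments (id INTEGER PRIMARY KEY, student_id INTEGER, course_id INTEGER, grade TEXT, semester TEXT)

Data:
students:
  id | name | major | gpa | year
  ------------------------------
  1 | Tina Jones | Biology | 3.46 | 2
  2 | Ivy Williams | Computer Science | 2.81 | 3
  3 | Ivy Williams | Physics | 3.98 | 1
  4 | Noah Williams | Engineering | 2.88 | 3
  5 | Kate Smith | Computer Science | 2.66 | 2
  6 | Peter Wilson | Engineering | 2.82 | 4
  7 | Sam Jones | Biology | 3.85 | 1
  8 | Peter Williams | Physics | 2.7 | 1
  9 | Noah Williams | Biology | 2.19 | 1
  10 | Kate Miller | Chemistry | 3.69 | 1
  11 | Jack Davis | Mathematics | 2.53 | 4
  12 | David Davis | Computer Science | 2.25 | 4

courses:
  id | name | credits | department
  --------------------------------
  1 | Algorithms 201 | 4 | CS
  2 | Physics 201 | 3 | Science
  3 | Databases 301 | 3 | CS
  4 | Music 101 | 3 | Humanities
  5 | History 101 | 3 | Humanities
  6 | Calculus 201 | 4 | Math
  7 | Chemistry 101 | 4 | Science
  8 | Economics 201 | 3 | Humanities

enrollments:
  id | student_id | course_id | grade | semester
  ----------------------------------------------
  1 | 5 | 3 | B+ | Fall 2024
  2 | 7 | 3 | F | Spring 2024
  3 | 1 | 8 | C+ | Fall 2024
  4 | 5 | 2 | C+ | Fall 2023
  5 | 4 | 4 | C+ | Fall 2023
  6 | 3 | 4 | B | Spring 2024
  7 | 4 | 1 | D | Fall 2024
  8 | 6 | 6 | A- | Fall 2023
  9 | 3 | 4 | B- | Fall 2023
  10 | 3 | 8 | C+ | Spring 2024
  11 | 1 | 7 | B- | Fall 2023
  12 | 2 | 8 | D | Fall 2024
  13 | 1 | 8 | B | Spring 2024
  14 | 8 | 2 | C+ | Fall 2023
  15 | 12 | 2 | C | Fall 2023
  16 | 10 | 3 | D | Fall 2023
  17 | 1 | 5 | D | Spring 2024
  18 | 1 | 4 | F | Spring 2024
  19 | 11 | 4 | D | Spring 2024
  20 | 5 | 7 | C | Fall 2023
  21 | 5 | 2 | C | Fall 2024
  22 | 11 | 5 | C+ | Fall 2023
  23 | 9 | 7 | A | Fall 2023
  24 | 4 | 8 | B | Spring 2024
SELECT name, gpa, year FROM students WHERE gpa < 3.07 OR year >= 3

Execution result:
name | gpa | year
Ivy Williams | 2.81 | 3
Noah Williams | 2.88 | 3
Kate Smith | 2.66 | 2
Peter Wilson | 2.82 | 4
Peter Williams | 2.70 | 1
Noah Williams | 2.19 | 1
Jack Davis | 2.53 | 4
David Davis | 2.25 | 4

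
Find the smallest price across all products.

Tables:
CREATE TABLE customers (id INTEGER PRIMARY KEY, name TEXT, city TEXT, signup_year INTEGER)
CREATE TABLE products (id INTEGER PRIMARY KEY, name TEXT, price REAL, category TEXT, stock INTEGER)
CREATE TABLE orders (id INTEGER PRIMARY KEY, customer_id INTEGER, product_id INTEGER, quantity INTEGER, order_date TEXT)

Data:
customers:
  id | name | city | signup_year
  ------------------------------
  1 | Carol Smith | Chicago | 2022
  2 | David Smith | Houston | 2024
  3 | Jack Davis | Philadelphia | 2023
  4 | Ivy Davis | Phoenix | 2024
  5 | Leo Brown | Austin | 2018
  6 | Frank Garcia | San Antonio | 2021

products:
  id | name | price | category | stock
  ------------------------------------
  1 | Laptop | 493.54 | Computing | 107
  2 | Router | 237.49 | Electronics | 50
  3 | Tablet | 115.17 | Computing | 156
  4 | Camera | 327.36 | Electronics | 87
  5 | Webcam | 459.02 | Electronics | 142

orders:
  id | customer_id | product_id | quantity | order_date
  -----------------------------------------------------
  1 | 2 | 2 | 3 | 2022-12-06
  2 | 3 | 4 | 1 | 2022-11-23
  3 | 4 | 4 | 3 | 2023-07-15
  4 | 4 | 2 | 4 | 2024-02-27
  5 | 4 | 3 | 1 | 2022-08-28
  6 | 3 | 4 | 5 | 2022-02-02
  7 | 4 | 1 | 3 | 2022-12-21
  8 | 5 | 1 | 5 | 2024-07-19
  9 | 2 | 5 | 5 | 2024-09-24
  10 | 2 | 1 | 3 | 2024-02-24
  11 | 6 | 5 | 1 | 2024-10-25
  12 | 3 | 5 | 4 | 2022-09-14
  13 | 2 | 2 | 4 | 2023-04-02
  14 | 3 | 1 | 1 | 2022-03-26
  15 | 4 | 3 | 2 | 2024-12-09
SELECT MIN(price) FROM products

Execution result:
115.17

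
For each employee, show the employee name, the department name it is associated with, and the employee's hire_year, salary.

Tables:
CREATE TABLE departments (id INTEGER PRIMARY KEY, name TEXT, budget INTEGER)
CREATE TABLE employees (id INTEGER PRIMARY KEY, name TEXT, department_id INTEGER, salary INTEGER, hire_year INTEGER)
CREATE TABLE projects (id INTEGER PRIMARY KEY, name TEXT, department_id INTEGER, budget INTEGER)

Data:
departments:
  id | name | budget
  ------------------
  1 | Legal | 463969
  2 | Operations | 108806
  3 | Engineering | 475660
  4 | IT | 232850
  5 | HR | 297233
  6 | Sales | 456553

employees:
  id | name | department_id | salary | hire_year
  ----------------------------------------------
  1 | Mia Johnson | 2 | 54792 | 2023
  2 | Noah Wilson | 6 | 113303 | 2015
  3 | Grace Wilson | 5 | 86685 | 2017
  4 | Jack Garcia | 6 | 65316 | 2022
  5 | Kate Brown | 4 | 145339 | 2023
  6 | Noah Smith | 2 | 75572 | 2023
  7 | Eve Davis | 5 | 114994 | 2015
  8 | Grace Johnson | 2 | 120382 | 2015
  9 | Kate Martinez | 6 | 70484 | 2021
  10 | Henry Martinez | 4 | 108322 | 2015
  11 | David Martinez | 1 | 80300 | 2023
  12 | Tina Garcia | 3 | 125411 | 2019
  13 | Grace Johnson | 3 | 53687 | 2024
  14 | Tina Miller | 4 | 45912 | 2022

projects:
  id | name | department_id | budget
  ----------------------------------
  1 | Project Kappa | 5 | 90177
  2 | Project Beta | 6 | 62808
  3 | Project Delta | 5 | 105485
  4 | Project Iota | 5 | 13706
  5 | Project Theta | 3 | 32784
SELECT c.name, p.name AS department, c.hire_year, c.salary FROM employees c JOIN departments p ON c.department_id = p.id

Execution result:
name | department | hire_year | salary
Mia Johnson | Operations | 2023 | 54792
Noah Wilson | Sales | 2015 | 113303
Grace Wilson | HR | 2017 | 86685
Jack Garcia | Sales | 2022 | 65316
Kate Brown | IT | 2023 | 145339
Noah Smith | Operations | 2023 | 75572
Eve Davis | HR | 2015 | 114994
Grace Johnson | Operations | 2015 | 120382
Kate Martinez | Sales | 2021 | 70484
Henry Martinez | IT | 2015 | 108322
David Martinez | Legal | 2023 | 80300
Tina Garcia | Engineering | 2019 | 125411
Grace Johnson | Engineering | 2024 | 53687
Tina Miller | IT | 2022 | 45912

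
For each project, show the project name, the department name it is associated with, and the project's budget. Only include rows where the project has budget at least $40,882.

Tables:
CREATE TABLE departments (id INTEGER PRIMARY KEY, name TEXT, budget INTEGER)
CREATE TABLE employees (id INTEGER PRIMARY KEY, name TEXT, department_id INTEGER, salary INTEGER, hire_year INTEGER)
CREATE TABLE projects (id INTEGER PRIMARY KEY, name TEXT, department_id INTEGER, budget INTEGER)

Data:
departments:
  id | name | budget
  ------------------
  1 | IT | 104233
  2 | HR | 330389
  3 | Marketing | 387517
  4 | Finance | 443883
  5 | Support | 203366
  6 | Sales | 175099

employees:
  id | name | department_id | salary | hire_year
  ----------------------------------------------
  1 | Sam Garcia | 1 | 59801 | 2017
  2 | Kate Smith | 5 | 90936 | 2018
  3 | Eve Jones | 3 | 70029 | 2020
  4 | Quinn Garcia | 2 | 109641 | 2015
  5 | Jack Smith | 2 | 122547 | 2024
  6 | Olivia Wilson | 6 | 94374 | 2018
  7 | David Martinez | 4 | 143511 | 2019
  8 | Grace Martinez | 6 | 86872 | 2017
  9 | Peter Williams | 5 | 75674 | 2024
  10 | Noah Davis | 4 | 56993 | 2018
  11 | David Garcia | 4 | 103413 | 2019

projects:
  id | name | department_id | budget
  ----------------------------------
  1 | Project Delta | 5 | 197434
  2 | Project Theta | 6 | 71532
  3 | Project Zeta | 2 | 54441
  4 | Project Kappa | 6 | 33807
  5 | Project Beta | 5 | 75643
SELECT c.name, p.name AS department, c.budget FROM projects c JOIN departments p ON c.department_id = p.id WHERE c.budget >= 40882

Execution result:
name | department | budget
Project Delta | Support | 197434
Project Theta | Sales | 71532
Project Zeta | HR | 54441
Project Beta | Support | 75643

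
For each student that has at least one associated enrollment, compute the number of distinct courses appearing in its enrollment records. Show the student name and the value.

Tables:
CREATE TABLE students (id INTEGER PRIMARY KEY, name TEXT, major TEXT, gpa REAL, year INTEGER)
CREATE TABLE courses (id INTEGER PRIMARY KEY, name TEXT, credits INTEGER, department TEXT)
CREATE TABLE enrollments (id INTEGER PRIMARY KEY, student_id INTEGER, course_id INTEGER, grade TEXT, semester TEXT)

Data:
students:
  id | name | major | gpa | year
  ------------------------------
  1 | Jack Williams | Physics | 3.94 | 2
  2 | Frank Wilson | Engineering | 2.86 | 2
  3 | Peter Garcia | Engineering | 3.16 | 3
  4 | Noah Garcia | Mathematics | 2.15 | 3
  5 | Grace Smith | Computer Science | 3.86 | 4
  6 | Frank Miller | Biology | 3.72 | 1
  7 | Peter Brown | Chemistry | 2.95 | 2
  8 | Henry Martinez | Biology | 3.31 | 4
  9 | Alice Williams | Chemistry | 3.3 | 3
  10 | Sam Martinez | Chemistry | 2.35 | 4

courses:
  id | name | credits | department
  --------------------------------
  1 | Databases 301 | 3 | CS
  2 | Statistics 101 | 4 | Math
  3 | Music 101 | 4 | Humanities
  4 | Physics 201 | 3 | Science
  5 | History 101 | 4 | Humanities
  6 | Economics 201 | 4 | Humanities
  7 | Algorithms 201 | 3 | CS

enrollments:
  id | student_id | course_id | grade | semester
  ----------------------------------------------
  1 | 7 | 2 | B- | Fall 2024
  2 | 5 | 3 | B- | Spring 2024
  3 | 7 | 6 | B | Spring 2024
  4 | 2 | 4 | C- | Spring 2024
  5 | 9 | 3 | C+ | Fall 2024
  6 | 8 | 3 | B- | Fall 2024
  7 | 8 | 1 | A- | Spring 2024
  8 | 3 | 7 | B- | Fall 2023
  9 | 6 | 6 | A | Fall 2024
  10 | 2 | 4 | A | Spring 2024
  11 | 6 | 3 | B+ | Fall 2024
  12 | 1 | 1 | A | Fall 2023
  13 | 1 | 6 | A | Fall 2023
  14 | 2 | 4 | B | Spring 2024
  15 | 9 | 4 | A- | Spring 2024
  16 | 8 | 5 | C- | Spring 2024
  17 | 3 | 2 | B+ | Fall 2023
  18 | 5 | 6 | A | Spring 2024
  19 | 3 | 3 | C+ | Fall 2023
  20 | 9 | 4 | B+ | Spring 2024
SELECT p.name, COUNT(DISTINCT c.course_id) AS distinct_course_count FROM enrollments c JOIN students p ON c.student_id = p.id GROUP BY p.id, p.name

Execution result:
name | distinct_course_count
Jack Williams | 2
Frank Wilson | 1
Peter Garcia | 3
Grace Smith | 2
Frank Miller | 2
Peter Brown | 2
Henry Martinez | 3
Alice Williams | 2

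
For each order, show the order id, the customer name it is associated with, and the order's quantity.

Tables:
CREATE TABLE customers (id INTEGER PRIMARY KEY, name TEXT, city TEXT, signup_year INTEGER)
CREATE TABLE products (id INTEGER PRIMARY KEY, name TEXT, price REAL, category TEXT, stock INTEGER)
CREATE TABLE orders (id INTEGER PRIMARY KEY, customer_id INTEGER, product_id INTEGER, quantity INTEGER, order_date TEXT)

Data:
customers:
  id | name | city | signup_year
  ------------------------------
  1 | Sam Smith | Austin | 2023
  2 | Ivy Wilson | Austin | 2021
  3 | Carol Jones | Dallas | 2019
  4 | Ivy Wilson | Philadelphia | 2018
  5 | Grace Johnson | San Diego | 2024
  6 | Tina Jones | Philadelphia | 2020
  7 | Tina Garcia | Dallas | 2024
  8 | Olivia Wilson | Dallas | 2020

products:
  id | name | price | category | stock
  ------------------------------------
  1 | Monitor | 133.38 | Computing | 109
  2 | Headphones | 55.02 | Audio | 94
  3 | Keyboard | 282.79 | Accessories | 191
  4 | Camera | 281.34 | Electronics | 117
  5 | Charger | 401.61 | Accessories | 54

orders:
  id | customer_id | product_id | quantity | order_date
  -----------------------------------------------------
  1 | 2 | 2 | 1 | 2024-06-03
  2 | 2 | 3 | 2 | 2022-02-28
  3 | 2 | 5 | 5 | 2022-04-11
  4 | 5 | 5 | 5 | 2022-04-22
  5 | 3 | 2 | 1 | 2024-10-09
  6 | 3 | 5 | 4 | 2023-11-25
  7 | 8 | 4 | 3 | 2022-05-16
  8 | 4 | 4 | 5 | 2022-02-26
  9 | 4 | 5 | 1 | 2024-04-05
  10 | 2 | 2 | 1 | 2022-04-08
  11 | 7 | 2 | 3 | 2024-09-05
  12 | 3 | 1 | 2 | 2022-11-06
SELECT c.id, p.name AS customer, c.quantity FROM orders c JOIN customers p ON c.customer_id = p.id

Execution result:
id | customer | quantity
1 | Ivy Wilson | 1
2 | Ivy Wilson | 2
3 | Ivy Wilson | 5
4 | Grace Johnson | 5
5 | Carol Jones | 1
6 | Carol Jones | 4
7 | Olivia Wilson | 3
8 | Ivy Wilson | 5
9 | Ivy Wilson | 1
10 | Ivy Wilson | 1
11 | Tina Garcia | 3
12 | Carol Jones | 2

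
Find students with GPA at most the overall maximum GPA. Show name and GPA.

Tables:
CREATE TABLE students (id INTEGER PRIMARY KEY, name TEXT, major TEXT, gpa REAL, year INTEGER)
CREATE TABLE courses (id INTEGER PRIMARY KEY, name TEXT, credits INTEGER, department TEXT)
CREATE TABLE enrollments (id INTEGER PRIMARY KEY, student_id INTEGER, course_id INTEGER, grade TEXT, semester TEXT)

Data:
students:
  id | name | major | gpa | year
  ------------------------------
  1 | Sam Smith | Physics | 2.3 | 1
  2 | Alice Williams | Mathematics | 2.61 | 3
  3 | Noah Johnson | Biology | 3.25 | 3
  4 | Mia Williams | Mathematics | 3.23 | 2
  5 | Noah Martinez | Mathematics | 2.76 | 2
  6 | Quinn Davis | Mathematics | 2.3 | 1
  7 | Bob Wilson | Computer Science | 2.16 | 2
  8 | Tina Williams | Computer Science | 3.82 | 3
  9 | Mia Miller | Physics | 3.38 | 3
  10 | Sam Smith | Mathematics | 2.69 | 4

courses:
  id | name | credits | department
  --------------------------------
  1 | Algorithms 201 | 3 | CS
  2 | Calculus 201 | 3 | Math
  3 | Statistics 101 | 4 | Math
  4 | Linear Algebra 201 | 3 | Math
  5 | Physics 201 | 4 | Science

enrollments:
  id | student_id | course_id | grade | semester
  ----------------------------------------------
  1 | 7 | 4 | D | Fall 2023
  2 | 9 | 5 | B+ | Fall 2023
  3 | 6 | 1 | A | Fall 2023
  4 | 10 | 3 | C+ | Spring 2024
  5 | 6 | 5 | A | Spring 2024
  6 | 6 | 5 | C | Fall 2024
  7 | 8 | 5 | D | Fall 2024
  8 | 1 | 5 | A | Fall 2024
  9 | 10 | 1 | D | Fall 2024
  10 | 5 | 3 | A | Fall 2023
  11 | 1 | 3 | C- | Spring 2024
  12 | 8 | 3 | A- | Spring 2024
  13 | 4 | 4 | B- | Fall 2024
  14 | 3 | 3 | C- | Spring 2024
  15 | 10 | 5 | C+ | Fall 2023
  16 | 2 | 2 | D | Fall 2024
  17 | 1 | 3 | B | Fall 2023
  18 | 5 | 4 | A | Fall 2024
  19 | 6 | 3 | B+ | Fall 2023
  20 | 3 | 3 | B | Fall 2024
SELECT name, gpa FROM students WHERE gpa <= (SELECT MAX(gpa) FROM students)

Execution result:
name | gpa
Sam Smith | 2.30
Alice Williams | 2.61
Noah Johnson | 3.25
Mia Williams | 3.23
Noah Martinez | 2.76
Quinn Davis | 2.30
Bob Wilson | 2.16
Tina Williams | 3.82
Mia Miller | 3.38
Sam Smith | 2.69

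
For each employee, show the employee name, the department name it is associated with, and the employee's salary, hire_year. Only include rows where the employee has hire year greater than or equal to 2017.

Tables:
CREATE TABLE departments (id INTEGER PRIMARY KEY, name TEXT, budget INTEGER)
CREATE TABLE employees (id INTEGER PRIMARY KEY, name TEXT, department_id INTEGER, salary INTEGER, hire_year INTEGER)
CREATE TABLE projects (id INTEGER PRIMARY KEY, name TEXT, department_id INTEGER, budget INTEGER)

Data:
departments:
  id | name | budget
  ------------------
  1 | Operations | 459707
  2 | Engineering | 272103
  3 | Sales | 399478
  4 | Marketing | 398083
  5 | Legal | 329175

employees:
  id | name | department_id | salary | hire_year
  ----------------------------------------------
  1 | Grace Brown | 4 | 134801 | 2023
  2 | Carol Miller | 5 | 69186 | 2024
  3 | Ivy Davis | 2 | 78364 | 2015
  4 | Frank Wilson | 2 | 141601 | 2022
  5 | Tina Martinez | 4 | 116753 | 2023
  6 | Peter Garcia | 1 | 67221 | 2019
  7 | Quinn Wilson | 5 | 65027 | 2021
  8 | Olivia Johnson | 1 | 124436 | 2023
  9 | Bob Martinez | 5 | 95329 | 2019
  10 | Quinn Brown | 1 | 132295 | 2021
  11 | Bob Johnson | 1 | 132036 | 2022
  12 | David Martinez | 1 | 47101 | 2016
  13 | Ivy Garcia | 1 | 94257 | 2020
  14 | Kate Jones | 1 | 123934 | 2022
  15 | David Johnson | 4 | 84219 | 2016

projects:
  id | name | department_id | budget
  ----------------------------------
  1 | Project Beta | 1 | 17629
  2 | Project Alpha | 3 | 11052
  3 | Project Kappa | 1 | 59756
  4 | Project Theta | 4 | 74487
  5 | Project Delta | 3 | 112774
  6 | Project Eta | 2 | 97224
SELECT c.name, p.name AS department, c.salary, c.hire_year FROM employees c JOIN departments p ON c.department_id = p.id WHERE c.hire_year >= 2017

Execution result:
name | department | salary | hire_year
Grace Brown | Marketing | 134801 | 2023
Carol Miller | Legal | 69186 | 2024
Frank Wilson | Engineering | 141601 | 2022
Tina Martinez | Marketing | 116753 | 2023
Peter Garcia | Operations | 67221 | 2019
Quinn Wilson | Legal | 65027 | 2021
Olivia Johnson | Operations | 124436 | 2023
Bob Martinez | Legal | 95329 | 2019
Quinn Brown | Operations | 132295 | 2021
Bob Johnson | Operations | 132036 | 2022
Ivy Garcia | Operations | 94257 | 2020
Kate Jones | Operations | 123934 | 2022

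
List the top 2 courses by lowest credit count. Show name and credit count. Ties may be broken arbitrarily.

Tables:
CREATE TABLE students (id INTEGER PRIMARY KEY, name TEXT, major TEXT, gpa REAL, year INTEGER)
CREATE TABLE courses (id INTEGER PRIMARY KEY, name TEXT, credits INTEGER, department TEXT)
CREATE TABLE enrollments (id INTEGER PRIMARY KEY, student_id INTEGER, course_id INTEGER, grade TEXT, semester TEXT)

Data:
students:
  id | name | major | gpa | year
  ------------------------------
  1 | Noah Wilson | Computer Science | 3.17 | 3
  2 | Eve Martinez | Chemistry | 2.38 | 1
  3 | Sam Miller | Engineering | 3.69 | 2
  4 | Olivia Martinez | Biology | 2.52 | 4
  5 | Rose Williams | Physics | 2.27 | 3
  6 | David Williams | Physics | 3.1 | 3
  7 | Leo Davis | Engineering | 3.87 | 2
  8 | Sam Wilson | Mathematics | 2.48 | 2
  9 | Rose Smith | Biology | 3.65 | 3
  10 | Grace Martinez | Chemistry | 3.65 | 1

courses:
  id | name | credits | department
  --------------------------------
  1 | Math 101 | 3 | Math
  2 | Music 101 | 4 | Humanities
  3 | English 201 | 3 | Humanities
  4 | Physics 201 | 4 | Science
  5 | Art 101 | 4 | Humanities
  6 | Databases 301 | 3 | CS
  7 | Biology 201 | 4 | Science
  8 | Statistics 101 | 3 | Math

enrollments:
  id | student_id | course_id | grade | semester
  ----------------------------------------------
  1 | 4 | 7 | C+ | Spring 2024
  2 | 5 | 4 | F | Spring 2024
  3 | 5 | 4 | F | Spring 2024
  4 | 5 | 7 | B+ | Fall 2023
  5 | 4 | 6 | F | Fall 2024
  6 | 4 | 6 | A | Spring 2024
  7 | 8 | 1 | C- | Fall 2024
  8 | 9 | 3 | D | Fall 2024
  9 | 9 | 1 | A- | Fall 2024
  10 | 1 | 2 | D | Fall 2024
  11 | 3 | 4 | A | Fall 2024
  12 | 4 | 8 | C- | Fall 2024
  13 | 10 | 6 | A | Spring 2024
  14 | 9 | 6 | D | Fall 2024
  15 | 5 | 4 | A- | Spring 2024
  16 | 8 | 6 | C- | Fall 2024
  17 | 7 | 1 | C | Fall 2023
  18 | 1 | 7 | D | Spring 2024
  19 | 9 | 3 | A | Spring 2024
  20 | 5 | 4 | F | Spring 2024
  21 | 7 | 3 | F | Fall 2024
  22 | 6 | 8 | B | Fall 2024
SELECT name, credits FROM courses ORDER BY credits ASC LIMIT 2

Execution result:
name | credits
Math 101 | 3
English 201 | 3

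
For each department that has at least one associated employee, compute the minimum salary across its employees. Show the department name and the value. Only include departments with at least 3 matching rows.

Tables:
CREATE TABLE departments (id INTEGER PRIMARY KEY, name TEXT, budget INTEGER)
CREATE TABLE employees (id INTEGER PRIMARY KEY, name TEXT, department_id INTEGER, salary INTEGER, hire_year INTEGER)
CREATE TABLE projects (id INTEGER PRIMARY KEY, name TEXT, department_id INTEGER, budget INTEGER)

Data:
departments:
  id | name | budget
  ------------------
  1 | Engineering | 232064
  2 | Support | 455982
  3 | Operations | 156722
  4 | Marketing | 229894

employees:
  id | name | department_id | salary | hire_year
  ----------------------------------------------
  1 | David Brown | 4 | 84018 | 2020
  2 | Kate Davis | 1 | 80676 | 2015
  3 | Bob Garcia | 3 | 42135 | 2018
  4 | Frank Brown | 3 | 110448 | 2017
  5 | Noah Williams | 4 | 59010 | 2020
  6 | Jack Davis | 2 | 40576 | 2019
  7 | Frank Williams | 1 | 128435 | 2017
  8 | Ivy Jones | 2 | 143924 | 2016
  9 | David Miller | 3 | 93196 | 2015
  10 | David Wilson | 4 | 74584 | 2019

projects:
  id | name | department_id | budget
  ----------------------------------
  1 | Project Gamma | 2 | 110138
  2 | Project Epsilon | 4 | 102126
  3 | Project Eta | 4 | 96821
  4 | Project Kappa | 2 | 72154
SELECT p.name, MIN(c.salary) AS min_salary FROM employees c JOIN departments p ON c.department_id = p.id GROUP BY p.id, p.name HAVING COUNT(*) >= 3

Execution result:
name | min_salary
Operations | 42135
Marketing | 59010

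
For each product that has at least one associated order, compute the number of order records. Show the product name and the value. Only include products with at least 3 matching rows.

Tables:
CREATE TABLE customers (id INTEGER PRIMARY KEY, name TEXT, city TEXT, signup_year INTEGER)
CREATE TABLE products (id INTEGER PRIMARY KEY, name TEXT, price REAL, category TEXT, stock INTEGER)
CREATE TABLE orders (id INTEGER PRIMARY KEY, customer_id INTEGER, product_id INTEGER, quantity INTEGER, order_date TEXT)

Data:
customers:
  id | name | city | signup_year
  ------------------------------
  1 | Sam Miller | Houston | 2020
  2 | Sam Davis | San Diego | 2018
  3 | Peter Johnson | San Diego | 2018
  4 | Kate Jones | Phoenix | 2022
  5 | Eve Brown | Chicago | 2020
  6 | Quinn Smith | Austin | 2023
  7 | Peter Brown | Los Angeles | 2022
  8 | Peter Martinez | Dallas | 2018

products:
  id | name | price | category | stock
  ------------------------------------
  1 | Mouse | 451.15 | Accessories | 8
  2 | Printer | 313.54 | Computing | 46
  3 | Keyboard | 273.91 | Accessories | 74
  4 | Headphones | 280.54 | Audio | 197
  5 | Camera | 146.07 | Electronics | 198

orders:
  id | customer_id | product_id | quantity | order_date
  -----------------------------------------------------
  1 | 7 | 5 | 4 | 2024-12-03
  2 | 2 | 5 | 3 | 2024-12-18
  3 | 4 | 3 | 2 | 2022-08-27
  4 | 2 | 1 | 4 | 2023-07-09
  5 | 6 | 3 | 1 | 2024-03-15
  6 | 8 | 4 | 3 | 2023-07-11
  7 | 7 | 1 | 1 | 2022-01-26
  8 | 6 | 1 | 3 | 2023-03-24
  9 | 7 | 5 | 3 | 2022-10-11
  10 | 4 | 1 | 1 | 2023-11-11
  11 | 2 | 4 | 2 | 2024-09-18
SELECT p.name, COUNT(*) AS n FROM orders c JOIN products p ON c.product_id = p.id GROUP BY p.id, p.name HAVING COUNT(*) >= 3

Execution result:
name | n
Mouse | 4
Camera | 3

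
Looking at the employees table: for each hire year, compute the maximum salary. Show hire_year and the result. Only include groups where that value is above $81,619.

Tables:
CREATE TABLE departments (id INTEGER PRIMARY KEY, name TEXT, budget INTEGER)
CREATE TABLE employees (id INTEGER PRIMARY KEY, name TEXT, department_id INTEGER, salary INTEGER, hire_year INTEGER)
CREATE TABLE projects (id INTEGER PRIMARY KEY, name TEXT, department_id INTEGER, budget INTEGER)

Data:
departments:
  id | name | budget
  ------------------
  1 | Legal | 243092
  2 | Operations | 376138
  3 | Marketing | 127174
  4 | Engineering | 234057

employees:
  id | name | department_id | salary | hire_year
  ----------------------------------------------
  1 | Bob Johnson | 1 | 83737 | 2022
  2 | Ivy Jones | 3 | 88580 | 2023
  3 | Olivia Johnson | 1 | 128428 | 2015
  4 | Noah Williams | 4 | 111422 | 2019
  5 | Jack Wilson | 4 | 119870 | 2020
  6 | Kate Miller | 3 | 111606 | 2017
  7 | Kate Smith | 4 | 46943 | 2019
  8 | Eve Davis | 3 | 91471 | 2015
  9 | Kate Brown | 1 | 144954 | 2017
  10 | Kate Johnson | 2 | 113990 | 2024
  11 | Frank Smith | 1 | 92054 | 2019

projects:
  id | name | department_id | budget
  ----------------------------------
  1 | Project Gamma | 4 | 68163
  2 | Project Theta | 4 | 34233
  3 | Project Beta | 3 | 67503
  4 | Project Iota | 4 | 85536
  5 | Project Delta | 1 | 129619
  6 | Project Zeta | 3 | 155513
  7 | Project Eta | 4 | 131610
SELECT hire_year, MAX(salary) AS max_salary FROM employees GROUP BY hire_year HAVING MAX(salary) > 81619

Execution result:
hire_year | max_salary
2015 | 128428
2017 | 144954
2019 | 111422
2020 | 119870
2022 | 83737
2023 | 88580
2024 | 113990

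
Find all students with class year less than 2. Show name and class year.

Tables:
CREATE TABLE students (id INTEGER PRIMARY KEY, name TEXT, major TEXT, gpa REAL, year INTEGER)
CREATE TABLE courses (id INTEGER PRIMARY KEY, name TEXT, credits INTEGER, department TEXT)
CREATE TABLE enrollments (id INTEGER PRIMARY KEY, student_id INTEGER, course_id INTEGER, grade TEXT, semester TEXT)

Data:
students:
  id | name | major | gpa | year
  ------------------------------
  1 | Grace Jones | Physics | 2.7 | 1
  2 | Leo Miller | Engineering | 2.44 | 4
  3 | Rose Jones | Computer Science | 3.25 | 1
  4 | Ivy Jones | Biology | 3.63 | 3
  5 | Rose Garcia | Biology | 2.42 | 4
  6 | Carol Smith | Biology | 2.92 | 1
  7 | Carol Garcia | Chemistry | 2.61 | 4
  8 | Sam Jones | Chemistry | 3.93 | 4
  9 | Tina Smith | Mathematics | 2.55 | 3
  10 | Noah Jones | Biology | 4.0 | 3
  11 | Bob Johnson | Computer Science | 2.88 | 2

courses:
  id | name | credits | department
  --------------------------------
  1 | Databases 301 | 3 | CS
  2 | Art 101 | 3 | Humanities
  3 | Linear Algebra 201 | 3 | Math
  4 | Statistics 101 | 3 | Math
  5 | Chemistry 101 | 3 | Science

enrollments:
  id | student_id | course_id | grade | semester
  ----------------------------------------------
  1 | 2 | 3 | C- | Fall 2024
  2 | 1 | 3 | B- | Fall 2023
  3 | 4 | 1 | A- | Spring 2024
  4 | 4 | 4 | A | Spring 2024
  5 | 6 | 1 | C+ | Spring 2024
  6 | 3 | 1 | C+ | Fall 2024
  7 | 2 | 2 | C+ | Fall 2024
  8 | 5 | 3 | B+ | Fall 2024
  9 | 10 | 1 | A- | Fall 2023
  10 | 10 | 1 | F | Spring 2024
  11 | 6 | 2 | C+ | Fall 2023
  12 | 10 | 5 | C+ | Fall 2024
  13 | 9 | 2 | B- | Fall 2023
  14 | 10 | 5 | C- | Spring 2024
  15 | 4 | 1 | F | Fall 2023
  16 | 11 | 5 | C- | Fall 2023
SELECT name, year FROM students WHERE year < 2

Execution result:
name | year
Grace Jones | 1
Rose Jones | 1
Carol Smith | 1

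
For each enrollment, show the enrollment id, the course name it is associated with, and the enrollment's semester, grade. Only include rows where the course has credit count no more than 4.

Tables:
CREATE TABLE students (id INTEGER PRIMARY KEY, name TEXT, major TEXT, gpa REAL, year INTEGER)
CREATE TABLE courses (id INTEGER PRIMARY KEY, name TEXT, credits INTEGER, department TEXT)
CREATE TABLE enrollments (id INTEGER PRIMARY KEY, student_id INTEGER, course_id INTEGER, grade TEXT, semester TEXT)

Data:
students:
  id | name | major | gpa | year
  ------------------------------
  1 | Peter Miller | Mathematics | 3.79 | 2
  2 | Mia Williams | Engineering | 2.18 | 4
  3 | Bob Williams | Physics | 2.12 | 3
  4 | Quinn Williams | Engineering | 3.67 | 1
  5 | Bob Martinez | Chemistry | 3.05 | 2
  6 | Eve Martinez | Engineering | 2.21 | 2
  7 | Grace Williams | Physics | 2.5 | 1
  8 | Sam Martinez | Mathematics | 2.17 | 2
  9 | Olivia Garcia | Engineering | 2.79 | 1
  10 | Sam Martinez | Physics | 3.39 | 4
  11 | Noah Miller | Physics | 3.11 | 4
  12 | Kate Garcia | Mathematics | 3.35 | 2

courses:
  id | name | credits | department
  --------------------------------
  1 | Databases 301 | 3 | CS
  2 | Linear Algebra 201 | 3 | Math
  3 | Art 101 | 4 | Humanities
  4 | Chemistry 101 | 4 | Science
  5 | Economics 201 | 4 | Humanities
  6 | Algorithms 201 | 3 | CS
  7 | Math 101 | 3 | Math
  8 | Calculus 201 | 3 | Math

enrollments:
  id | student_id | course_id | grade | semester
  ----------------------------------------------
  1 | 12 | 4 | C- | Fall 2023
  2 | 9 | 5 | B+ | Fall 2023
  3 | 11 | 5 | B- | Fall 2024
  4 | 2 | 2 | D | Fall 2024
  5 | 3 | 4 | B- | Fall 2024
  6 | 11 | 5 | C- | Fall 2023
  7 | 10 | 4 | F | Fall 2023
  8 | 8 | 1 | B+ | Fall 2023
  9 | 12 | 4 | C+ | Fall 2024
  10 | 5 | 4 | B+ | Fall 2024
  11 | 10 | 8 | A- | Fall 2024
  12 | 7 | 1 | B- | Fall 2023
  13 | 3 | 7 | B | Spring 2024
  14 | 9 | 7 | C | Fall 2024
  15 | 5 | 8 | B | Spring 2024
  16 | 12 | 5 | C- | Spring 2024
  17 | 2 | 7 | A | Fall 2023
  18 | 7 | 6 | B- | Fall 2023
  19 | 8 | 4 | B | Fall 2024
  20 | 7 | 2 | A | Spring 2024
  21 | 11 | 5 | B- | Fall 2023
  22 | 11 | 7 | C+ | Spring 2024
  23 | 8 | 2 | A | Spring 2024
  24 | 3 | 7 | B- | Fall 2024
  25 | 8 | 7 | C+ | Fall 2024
SELECT c.id, p.name AS course, c.semester, c.grade FROM enrollments c JOIN courses p ON c.course_id = p.id WHERE p.credits <= 4

Execution result:
id | course | semester | grade
1 | Chemistry 101 | Fall 2023 | C-
2 | Economics 201 | Fall 2023 | B+
3 | Economics 201 | Fall 2024 | B-
4 | Linear Algebra 201 | Fall 2024 | D
5 | Chemistry 101 | Fall 2024 | B-
6 | Economics 201 | Fall 2023 | C-
7 | Chemistry 101 | Fall 2023 | F
8 | Databases 301 | Fall 2023 | B+
9 | Chemistry 101 | Fall 2024 | C+
10 | Chemistry 101 | Fall 2024 | B+
11 | Calculus 201 | Fall 2024 | A-
12 | Databases 301 | Fall 2023 | B-
13 | Math 101 | Spring 2024 | B
14 | Math 101 | Fall 2024 | C
15 | Calculus 201 | Spring 2024 | B
16 | Economics 201 | Spring 2024 | C-
17 | Math 101 | Fall 2023 | A
18 | Algorithms 201 | Fall 2023 | B-
19 | Chemistry 101 | Fall 2024 | B
20 | Linear Algebra 201 | Spring 2024 | A
21 | Economics 201 | Fall 2023 | B-
22 | Math 101 | Spring 2024 | C+
23 | Linear Algebra 201 | Spring 2024 | A
24 | Math 101 | Fall 2024 | B-
25 | Math 101 | Fall 2024 | C+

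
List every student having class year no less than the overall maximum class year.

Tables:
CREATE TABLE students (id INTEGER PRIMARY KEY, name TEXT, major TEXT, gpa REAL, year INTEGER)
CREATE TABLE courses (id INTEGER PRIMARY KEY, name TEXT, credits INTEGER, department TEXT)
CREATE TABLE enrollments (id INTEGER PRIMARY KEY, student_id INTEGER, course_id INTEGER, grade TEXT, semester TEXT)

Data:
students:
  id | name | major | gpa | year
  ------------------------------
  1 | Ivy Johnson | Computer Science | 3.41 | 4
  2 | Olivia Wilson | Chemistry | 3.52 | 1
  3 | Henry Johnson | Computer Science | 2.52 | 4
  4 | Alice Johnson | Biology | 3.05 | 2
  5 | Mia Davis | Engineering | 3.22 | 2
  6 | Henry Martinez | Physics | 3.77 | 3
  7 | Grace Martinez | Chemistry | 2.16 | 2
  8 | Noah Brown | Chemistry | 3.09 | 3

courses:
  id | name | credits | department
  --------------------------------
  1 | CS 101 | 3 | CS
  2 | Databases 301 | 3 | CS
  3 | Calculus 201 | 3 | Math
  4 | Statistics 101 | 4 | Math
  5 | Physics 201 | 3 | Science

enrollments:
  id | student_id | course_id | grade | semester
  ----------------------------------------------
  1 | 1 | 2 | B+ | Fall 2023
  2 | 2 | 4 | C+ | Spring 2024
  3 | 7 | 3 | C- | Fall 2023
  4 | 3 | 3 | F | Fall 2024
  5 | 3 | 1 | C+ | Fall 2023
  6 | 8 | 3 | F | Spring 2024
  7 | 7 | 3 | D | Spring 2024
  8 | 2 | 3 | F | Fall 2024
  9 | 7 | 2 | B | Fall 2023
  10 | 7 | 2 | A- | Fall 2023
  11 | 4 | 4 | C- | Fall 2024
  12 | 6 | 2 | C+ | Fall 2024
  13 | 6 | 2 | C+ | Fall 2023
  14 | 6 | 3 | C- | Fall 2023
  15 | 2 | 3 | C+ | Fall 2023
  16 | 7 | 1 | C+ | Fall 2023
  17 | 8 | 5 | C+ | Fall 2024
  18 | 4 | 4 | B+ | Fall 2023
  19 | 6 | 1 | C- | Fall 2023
SELECT name, year FROM students WHERE year >= (SELECT MAX(year) FROM students)

Execution result:
name | year
Ivy Johnson | 4
Henry Johnson | 4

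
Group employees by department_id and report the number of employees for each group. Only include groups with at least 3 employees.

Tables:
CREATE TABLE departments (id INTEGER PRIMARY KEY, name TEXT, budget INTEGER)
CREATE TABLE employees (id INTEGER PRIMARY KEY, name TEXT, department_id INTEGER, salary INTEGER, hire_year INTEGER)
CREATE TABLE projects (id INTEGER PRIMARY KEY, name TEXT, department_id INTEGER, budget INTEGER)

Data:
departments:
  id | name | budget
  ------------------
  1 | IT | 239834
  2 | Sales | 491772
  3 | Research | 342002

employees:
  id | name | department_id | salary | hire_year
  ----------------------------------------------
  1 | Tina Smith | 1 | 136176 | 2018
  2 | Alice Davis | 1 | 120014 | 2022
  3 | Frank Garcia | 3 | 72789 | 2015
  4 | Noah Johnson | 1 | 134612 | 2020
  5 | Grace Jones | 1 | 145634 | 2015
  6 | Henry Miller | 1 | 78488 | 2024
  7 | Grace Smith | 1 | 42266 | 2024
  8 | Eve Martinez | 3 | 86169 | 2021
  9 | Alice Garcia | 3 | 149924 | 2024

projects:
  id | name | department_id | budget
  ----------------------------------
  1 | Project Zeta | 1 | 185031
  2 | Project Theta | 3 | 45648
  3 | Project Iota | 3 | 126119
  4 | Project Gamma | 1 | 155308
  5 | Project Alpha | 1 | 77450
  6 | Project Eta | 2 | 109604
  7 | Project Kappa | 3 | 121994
SELECT department_id, COUNT(*) AS n FROM employees GROUP BY department_id HAVING COUNT(*) >= 3

Execution result:
department_id | n
1 | 6
3 | 3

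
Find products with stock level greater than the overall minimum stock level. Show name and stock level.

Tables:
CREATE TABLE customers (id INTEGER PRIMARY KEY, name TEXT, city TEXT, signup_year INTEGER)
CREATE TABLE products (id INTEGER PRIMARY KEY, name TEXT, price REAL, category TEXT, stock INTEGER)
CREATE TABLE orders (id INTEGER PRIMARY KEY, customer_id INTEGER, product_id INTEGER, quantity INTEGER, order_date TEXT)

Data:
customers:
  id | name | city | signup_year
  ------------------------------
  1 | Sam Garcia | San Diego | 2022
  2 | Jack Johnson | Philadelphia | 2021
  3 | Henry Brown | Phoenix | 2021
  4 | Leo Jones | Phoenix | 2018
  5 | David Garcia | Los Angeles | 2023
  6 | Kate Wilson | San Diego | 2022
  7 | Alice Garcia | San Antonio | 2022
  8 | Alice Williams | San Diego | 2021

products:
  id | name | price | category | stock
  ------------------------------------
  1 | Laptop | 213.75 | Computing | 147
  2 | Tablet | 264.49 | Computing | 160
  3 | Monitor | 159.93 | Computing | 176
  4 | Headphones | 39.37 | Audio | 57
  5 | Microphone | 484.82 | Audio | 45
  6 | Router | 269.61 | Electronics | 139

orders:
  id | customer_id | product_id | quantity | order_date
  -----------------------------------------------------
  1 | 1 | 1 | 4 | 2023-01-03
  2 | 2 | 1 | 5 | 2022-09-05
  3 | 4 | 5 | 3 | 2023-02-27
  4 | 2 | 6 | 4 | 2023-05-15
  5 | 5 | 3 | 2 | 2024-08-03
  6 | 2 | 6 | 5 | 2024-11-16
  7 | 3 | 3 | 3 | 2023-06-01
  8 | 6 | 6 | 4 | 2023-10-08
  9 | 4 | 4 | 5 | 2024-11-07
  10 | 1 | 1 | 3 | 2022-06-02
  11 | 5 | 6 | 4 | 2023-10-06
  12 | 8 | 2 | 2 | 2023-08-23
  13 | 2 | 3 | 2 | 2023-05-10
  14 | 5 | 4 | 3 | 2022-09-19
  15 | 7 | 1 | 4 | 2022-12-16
SELECT name, stock FROM products WHERE stock > (SELECT MIN(stock) FROM products)

Execution result:
name | stock
Laptop | 147
Tablet | 160
Monitor | 176
Headphones | 57
Router | 139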